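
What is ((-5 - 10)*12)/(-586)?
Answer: 90/293 ≈ 0.30717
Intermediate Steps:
((-5 - 10)*12)/(-586) = -15*12*(-1/586) = -180*(-1/586) = 90/293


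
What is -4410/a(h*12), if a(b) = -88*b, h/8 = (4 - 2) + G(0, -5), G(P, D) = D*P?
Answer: 735/2816 ≈ 0.26101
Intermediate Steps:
h = 16 (h = 8*((4 - 2) - 5*0) = 8*(2 + 0) = 8*2 = 16)
-4410/a(h*12) = -4410/((-1408*12)) = -4410/((-88*192)) = -4410/(-16896) = -4410*(-1/16896) = 735/2816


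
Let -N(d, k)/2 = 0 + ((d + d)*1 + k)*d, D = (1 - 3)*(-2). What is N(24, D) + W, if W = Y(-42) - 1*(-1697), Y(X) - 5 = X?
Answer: -836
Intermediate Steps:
Y(X) = 5 + X
W = 1660 (W = (5 - 42) - 1*(-1697) = -37 + 1697 = 1660)
D = 4 (D = -2*(-2) = 4)
N(d, k) = -2*d*(k + 2*d) (N(d, k) = -2*(0 + ((d + d)*1 + k)*d) = -2*(0 + ((2*d)*1 + k)*d) = -2*(0 + (2*d + k)*d) = -2*(0 + (k + 2*d)*d) = -2*(0 + d*(k + 2*d)) = -2*d*(k + 2*d))
N(24, D) + W = -2*24*(4 + 2*24) + 1660 = -2*24*(4 + 48) + 1660 = -2*24*52 + 1660 = -2496 + 1660 = -836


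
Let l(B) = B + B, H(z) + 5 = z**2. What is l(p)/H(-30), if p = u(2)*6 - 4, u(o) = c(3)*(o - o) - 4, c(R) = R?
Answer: -56/895 ≈ -0.062570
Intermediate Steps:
u(o) = -4 (u(o) = 3*(o - o) - 4 = 3*0 - 4 = 0 - 4 = -4)
H(z) = -5 + z**2
p = -28 (p = -4*6 - 4 = -24 - 4 = -28)
l(B) = 2*B
l(p)/H(-30) = (2*(-28))/(-5 + (-30)**2) = -56/(-5 + 900) = -56/895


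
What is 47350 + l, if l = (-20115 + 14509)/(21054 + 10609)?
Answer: 1499237444/31663 ≈ 47350.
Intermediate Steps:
l = -5606/31663 ≈ -0.17705
47350 + l = 47350 - 5606/31663 = 1499237444/31663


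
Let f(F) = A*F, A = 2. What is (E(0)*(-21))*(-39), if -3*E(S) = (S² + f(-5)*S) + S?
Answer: 0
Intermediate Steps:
f(F) = 2*F
E(S) = 3*S - S²/3 (E(S) = -((S² + (2*(-5))*S) + S)/3 = -((S² - 10*S) + S)/3 = -(S² - 9*S)/3 = 3*S - S²/3)
(E(0)*(-21))*(-39) = (((⅓)*0*(9 - 1*0))*(-21))*(-39) = (((⅓)*0*(9 + 0))*(-21))*(-39) = (((⅓)*0*9)*(-21))*(-39) = (0*(-21))*(-39) = 0*(-39) = 0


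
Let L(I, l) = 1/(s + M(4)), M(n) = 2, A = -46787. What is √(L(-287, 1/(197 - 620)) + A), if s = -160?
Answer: I*√1167990826/158 ≈ 216.3*I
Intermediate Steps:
L(I, l) = -1/158 (L(I, l) = 1/(-160 + 2) = 1/(-158) = -1/158)
√(L(-287, 1/(197 - 620)) + A) = √(-1/158 - 46787) = √(-7392347/158) = I*√1167990826/158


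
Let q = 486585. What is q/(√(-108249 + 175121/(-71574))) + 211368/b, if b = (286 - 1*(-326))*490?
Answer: 8807/12495 - 486585*I*√554554568049978/7747989047 ≈ 0.70484 - 1478.9*I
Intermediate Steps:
b = 299880 (b = (286 + 326)*490 = 612*490 = 299880)
q/(√(-108249 + 175121/(-71574))) + 211368/b = 486585/(√(-108249 + 175121/(-71574))) + 211368/299880 = 486585/(√(-108249 + 175121*(-1/71574))) + 211368*(1/299880) = 486585/(√(-108249 - 175121/71574)) + 8807/12495 = 486585/(√(-7747989047/71574)) + 8807/12495 = 486585/((I*√554554568049978/71574)) + 8807/12495 = 486585*(-I*√554554568049978/7747989047) + 8807/12495 = -486585*I*√554554568049978/7747989047 + 8807/12495 = 8807/12495 - 486585*I*√554554568049978/7747989047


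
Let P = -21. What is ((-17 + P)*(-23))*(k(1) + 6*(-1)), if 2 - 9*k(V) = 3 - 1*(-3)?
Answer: -50692/9 ≈ -5632.4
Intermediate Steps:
k(V) = -4/9 (k(V) = 2/9 - (3 - 1*(-3))/9 = 2/9 - (3 + 3)/9 = 2/9 - ⅑*6 = 2/9 - ⅔ = -4/9)
((-17 + P)*(-23))*(k(1) + 6*(-1)) = ((-17 - 21)*(-23))*(-4/9 + 6*(-1)) = (-38*(-23))*(-4/9 - 6) = 874*(-58/9) = -50692/9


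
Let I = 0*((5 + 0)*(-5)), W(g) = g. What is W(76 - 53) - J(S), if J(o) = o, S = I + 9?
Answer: 14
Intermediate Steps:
I = 0 (I = 0*(5*(-5)) = 0*(-25) = 0)
S = 9 (S = 0 + 9 = 9)
W(76 - 53) - J(S) = (76 - 53) - 1*9 = 23 - 9 = 14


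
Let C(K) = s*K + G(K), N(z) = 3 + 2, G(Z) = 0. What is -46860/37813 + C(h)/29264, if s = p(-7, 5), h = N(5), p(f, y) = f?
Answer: -1372634495/1106559632 ≈ -1.2405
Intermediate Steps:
N(z) = 5
h = 5
s = -7
C(K) = -7*K (C(K) = -7*K + 0 = -7*K)
-46860/37813 + C(h)/29264 = -46860/37813 - 7*5/29264 = -46860*1/37813 - 35*1/29264 = -46860/37813 - 35/29264 = -1372634495/1106559632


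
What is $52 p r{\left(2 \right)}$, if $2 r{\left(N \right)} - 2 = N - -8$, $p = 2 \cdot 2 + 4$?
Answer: $2496$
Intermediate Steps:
$p = 8$ ($p = 4 + 4 = 8$)
$r{\left(N \right)} = 5 + \frac{N}{2}$ ($r{\left(N \right)} = 1 + \frac{N - -8}{2} = 1 + \frac{N + 8}{2} = 1 + \frac{8 + N}{2} = 1 + \left(4 + \frac{N}{2}\right) = 5 + \frac{N}{2}$)
$52 p r{\left(2 \right)} = 52 \cdot 8 \left(5 + \frac{1}{2} \cdot 2\right) = 416 \left(5 + 1\right) = 416 \cdot 6 = 2496$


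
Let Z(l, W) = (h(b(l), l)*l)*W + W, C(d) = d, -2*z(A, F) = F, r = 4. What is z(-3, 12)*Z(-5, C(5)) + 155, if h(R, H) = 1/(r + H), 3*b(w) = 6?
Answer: -25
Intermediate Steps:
z(A, F) = -F/2
b(w) = 2 (b(w) = (⅓)*6 = 2)
h(R, H) = 1/(4 + H)
Z(l, W) = W + W*l/(4 + l) (Z(l, W) = (l/(4 + l))*W + W = W*l/(4 + l) + W = W + W*l/(4 + l))
z(-3, 12)*Z(-5, C(5)) + 155 = (-½*12)*(2*5*(2 - 5)/(4 - 5)) + 155 = -12*5*(-3)/(-1) + 155 = -12*5*(-1)*(-3) + 155 = -6*30 + 155 = -180 + 155 = -25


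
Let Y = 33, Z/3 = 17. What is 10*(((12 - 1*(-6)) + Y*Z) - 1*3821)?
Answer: -21200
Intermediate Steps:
Z = 51 (Z = 3*17 = 51)
10*(((12 - 1*(-6)) + Y*Z) - 1*3821) = 10*(((12 - 1*(-6)) + 33*51) - 1*3821) = 10*(((12 + 6) + 1683) - 3821) = 10*((18 + 1683) - 3821) = 10*(1701 - 3821) = 10*(-2120) = -21200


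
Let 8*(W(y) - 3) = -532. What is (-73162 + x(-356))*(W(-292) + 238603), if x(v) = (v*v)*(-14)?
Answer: -440693615907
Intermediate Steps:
x(v) = -14*v**2 (x(v) = v**2*(-14) = -14*v**2)
W(y) = -127/2 (W(y) = 3 + (1/8)*(-532) = 3 - 133/2 = -127/2)
(-73162 + x(-356))*(W(-292) + 238603) = (-73162 - 14*(-356)**2)*(-127/2 + 238603) = (-73162 - 14*126736)*(477079/2) = (-73162 - 1774304)*(477079/2) = -1847466*477079/2 = -440693615907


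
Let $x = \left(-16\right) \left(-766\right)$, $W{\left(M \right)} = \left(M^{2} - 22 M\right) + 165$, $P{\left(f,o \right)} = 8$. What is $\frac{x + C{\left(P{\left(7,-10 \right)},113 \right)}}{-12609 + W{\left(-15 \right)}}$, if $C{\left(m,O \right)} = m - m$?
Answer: $- \frac{12256}{11889} \approx -1.0309$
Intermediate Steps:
$W{\left(M \right)} = 165 + M^{2} - 22 M$
$C{\left(m,O \right)} = 0$
$x = 12256$
$\frac{x + C{\left(P{\left(7,-10 \right)},113 \right)}}{-12609 + W{\left(-15 \right)}} = \frac{12256 + 0}{-12609 + \left(165 + \left(-15\right)^{2} - -330\right)} = \frac{12256}{-12609 + \left(165 + 225 + 330\right)} = \frac{12256}{-12609 + 720} = \frac{12256}{-11889} = 12256 \left(- \frac{1}{11889}\right) = - \frac{12256}{11889}$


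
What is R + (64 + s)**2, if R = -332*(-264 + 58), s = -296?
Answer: 122216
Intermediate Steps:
R = 68392 (R = -332*(-206) = 68392)
R + (64 + s)**2 = 68392 + (64 - 296)**2 = 68392 + (-232)**2 = 68392 + 53824 = 122216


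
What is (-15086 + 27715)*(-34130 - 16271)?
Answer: -636514229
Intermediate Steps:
(-15086 + 27715)*(-34130 - 16271) = 12629*(-50401) = -636514229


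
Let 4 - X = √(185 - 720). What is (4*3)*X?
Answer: 48 - 12*I*√535 ≈ 48.0 - 277.56*I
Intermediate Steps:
X = 4 - I*√535 (X = 4 - √(185 - 720) = 4 - √(-535) = 4 - I*√535 ≈ 4.0 - 23.13*I)
(4*3)*X = (4*3)*(4 - I*√535) = 12*(4 - I*√535) = 48 - 12*I*√535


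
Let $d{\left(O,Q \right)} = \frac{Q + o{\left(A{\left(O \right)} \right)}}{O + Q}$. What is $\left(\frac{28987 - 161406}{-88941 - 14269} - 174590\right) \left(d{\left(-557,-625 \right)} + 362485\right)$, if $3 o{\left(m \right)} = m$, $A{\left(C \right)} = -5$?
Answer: $- \frac{257350400398393721}{4066474} \approx -6.3286 \cdot 10^{10}$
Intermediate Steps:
$o{\left(m \right)} = \frac{m}{3}$
$d{\left(O,Q \right)} = \frac{- \frac{5}{3} + Q}{O + Q}$ ($d{\left(O,Q \right)} = \frac{Q + \frac{1}{3} \left(-5\right)}{O + Q} = \frac{Q - \frac{5}{3}}{O + Q} = \frac{- \frac{5}{3} + Q}{O + Q}$)
$\left(\frac{28987 - 161406}{-88941 - 14269} - 174590\right) \left(d{\left(-557,-625 \right)} + 362485\right) = \left(\frac{28987 - 161406}{-88941 - 14269} - 174590\right) \left(\frac{- \frac{5}{3} - 625}{-557 - 625} + 362485\right) = \left(- \frac{132419}{-103210} - 174590\right) \left(\frac{1}{-1182} \left(- \frac{1880}{3}\right) + 362485\right) = \left(\left(-132419\right) \left(- \frac{1}{103210}\right) - 174590\right) \left(\left(- \frac{1}{1182}\right) \left(- \frac{1880}{3}\right) + 362485\right) = \left(\frac{132419}{103210} - 174590\right) \left(\frac{940}{1773} + 362485\right) = \left(- \frac{18019301481}{103210}\right) \frac{642686845}{1773} = - \frac{257350400398393721}{4066474}$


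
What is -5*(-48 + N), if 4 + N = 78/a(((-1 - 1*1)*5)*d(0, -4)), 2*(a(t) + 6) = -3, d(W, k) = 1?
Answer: 312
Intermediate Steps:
a(t) = -15/2 (a(t) = -6 + (½)*(-3) = -6 - 3/2 = -15/2)
N = -72/5 (N = -4 + 78/(-15/2) = -4 + 78*(-2/15) = -4 - 52/5 = -72/5 ≈ -14.400)
-5*(-48 + N) = -5*(-48 - 72/5) = -5*(-312/5) = 312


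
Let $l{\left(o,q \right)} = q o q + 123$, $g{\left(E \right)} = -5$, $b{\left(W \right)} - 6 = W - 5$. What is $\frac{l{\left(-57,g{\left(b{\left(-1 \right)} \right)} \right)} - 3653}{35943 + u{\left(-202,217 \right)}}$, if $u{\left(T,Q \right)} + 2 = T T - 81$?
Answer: $- \frac{4955}{76664} \approx -0.064633$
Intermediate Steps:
$b{\left(W \right)} = 1 + W$ ($b{\left(W \right)} = 6 + \left(W - 5\right) = 6 + \left(-5 + W\right) = 1 + W$)
$u{\left(T,Q \right)} = -83 + T^{2}$ ($u{\left(T,Q \right)} = -2 + \left(T T - 81\right) = -2 + \left(T^{2} - 81\right) = -2 + \left(-81 + T^{2}\right) = -83 + T^{2}$)
$l{\left(o,q \right)} = 123 + o q^{2}$ ($l{\left(o,q \right)} = o q q + 123 = o q^{2} + 123 = 123 + o q^{2}$)
$\frac{l{\left(-57,g{\left(b{\left(-1 \right)} \right)} \right)} - 3653}{35943 + u{\left(-202,217 \right)}} = \frac{\left(123 - 57 \left(-5\right)^{2}\right) - 3653}{35943 - \left(83 - \left(-202\right)^{2}\right)} = \frac{\left(123 - 1425\right) - 3653}{35943 + \left(-83 + 40804\right)} = \frac{\left(123 - 1425\right) - 3653}{35943 + 40721} = \frac{-1302 - 3653}{76664} = \left(-4955\right) \frac{1}{76664} = - \frac{4955}{76664}$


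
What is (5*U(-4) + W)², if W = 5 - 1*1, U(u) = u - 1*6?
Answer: 2116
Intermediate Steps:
U(u) = -6 + u (U(u) = u - 6 = -6 + u)
W = 4 (W = 5 - 1 = 4)
(5*U(-4) + W)² = (5*(-6 - 4) + 4)² = (5*(-10) + 4)² = (-50 + 4)² = (-46)² = 2116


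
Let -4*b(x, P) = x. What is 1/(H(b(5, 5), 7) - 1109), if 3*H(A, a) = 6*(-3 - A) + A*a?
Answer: -12/13385 ≈ -0.00089653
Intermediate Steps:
b(x, P) = -x/4
H(A, a) = -6 - 2*A + A*a/3 (H(A, a) = (6*(-3 - A) + A*a)/3 = ((-18 - 6*A) + A*a)/3 = (-18 - 6*A + A*a)/3 = -6 - 2*A + A*a/3)
1/(H(b(5, 5), 7) - 1109) = 1/((-6 - (-1)*5/2 + (1/3)*(-1/4*5)*7) - 1109) = 1/((-6 - 2*(-5/4) + (1/3)*(-5/4)*7) - 1109) = 1/((-6 + 5/2 - 35/12) - 1109) = 1/(-77/12 - 1109) = 1/(-13385/12) = -12/13385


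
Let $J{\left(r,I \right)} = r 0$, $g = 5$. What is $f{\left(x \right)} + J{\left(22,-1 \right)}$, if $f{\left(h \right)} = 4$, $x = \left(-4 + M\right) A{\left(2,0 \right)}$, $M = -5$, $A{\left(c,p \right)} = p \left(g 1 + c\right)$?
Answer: $4$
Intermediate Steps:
$J{\left(r,I \right)} = 0$
$A{\left(c,p \right)} = p \left(5 + c\right)$ ($A{\left(c,p \right)} = p \left(5 \cdot 1 + c\right) = p \left(5 + c\right)$)
$x = 0$ ($x = \left(-4 - 5\right) 0 \left(5 + 2\right) = - 9 \cdot 0 \cdot 7 = \left(-9\right) 0 = 0$)
$f{\left(x \right)} + J{\left(22,-1 \right)} = 4 + 0 = 4$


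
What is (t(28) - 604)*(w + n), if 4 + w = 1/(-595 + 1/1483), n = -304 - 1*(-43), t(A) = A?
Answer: 2805998916/18383 ≈ 1.5264e+5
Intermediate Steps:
n = -261 (n = -304 + 43 = -261)
w = -3531019/882384 (w = -4 + 1/(-595 + 1/1483) = -4 + 1/(-882384/1483) = -4 - 1483/882384 = -3531019/882384 ≈ -4.0017)
(t(28) - 604)*(w + n) = (28 - 604)*(-3531019/882384 - 261) = -576*(-233833243/882384) = 2805998916/18383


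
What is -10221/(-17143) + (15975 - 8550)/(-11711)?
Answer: -1084092/28680239 ≈ -0.037799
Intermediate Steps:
-10221/(-17143) + (15975 - 8550)/(-11711) = -10221*(-1/17143) + 7425*(-1/11711) = 10221/17143 - 7425/11711 = -1084092/28680239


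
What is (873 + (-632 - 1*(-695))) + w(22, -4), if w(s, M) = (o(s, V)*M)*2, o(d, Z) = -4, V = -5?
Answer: 968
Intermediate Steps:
w(s, M) = -8*M (w(s, M) = -4*M*2 = -8*M)
(873 + (-632 - 1*(-695))) + w(22, -4) = (873 + (-632 - 1*(-695))) - 8*(-4) = (873 + (-632 + 695)) + 32 = (873 + 63) + 32 = 936 + 32 = 968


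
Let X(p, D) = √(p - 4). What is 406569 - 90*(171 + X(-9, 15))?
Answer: 391179 - 90*I*√13 ≈ 3.9118e+5 - 324.5*I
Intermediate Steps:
X(p, D) = √(-4 + p)
406569 - 90*(171 + X(-9, 15)) = 406569 - 90*(171 + √(-4 - 9)) = 406569 - 90*(171 + √(-13)) = 406569 - 90*(171 + I*√13) = 406569 - (15390 + 90*I*√13) = 406569 + (-15390 - 90*I*√13) = 391179 - 90*I*√13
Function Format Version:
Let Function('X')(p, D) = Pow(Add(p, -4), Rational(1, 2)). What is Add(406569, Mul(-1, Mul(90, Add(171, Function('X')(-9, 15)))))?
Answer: Add(391179, Mul(-90, I, Pow(13, Rational(1, 2)))) ≈ Add(3.9118e+5, Mul(-324.50, I))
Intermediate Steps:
Function('X')(p, D) = Pow(Add(-4, p), Rational(1, 2))
Add(406569, Mul(-1, Mul(90, Add(171, Function('X')(-9, 15))))) = Add(406569, Mul(-1, Mul(90, Add(171, Pow(Add(-4, -9), Rational(1, 2)))))) = Add(406569, Mul(-1, Mul(90, Add(171, Pow(-13, Rational(1, 2)))))) = Add(406569, Mul(-1, Mul(90, Add(171, Mul(I, Pow(13, Rational(1, 2))))))) = Add(406569, Mul(-1, Add(15390, Mul(90, I, Pow(13, Rational(1, 2)))))) = Add(406569, Add(-15390, Mul(-90, I, Pow(13, Rational(1, 2))))) = Add(391179, Mul(-90, I, Pow(13, Rational(1, 2))))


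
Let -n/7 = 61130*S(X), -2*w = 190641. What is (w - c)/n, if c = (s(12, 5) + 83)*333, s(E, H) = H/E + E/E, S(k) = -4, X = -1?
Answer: -98745/1369312 ≈ -0.072113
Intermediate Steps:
w = -190641/2 (w = -½*190641 = -190641/2 ≈ -95321.)
s(E, H) = 1 + H/E (s(E, H) = H/E + 1 = 1 + H/E)
c = 112443/4 (c = ((12 + 5)/12 + 83)*333 = ((1/12)*17 + 83)*333 = (17/12 + 83)*333 = (1013/12)*333 = 112443/4 ≈ 28111.)
n = 1711640 (n = -427910*(-4) = -7*(-244520) = 1711640)
(w - c)/n = (-190641/2 - 1*112443/4)/1711640 = (-190641/2 - 112443/4)*(1/1711640) = -493725/4*1/1711640 = -98745/1369312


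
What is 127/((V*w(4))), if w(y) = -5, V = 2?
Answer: -127/10 ≈ -12.700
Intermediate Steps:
127/((V*w(4))) = 127/((2*(-5))) = 127/(-10) = 127*(-1/10) = -127/10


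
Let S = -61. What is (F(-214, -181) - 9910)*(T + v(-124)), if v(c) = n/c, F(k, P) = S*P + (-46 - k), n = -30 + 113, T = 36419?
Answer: 5866119027/124 ≈ 4.7307e+7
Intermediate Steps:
n = 83
F(k, P) = -46 - k - 61*P (F(k, P) = -61*P + (-46 - k) = -46 - k - 61*P)
v(c) = 83/c
(F(-214, -181) - 9910)*(T + v(-124)) = ((-46 - 1*(-214) - 61*(-181)) - 9910)*(36419 + 83/(-124)) = ((-46 + 214 + 11041) - 9910)*(36419 + 83*(-1/124)) = (11209 - 9910)*(36419 - 83/124) = 1299*(4515873/124) = 5866119027/124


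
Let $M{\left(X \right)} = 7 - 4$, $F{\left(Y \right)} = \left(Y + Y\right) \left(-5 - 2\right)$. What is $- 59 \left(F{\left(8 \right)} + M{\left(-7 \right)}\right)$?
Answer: $6431$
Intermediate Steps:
$F{\left(Y \right)} = - 14 Y$ ($F{\left(Y \right)} = 2 Y \left(-7\right) = - 14 Y$)
$M{\left(X \right)} = 3$
$- 59 \left(F{\left(8 \right)} + M{\left(-7 \right)}\right) = - 59 \left(\left(-14\right) 8 + 3\right) = - 59 \left(-112 + 3\right) = \left(-59\right) \left(-109\right) = 6431$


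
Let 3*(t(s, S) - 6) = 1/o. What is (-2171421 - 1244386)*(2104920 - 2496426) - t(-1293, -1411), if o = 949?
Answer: 3807318538901591/2847 ≈ 1.3373e+12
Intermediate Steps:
t(s, S) = 17083/2847 (t(s, S) = 6 + (⅓)/949 = 6 + (⅓)*(1/949) = 6 + 1/2847 = 17083/2847)
(-2171421 - 1244386)*(2104920 - 2496426) - t(-1293, -1411) = (-2171421 - 1244386)*(2104920 - 2496426) - 1*17083/2847 = -3415807*(-391506) - 17083/2847 = 1337308935342 - 17083/2847 = 3807318538901591/2847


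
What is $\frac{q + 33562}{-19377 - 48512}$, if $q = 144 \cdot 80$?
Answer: $- \frac{45082}{67889} \approx -0.66405$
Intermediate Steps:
$q = 11520$
$\frac{q + 33562}{-19377 - 48512} = \frac{11520 + 33562}{-19377 - 48512} = \frac{45082}{-67889} = 45082 \left(- \frac{1}{67889}\right) = - \frac{45082}{67889}$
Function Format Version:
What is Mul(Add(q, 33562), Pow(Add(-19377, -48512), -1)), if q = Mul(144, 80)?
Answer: Rational(-45082, 67889) ≈ -0.66405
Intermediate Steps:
q = 11520
Mul(Add(q, 33562), Pow(Add(-19377, -48512), -1)) = Mul(Add(11520, 33562), Pow(Add(-19377, -48512), -1)) = Mul(45082, Pow(-67889, -1)) = Mul(45082, Rational(-1, 67889)) = Rational(-45082, 67889)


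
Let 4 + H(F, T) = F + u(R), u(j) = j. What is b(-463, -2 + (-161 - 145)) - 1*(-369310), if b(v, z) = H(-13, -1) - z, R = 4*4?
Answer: 369617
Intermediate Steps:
R = 16
H(F, T) = 12 + F (H(F, T) = -4 + (F + 16) = -4 + (16 + F) = 12 + F)
b(v, z) = -1 - z (b(v, z) = (12 - 13) - z = -1 - z)
b(-463, -2 + (-161 - 145)) - 1*(-369310) = (-1 - (-2 + (-161 - 145))) - 1*(-369310) = (-1 - (-2 - 306)) + 369310 = (-1 - 1*(-308)) + 369310 = (-1 + 308) + 369310 = 307 + 369310 = 369617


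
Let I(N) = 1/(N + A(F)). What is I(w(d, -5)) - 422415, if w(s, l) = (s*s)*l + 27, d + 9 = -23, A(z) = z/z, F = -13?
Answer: -2150937181/5092 ≈ -4.2242e+5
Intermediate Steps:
A(z) = 1
d = -32 (d = -9 - 23 = -32)
w(s, l) = 27 + l*s**2 (w(s, l) = s**2*l + 27 = l*s**2 + 27 = 27 + l*s**2)
I(N) = 1/(1 + N) (I(N) = 1/(N + 1) = 1/(1 + N))
I(w(d, -5)) - 422415 = 1/(1 + (27 - 5*(-32)**2)) - 422415 = 1/(1 + (27 - 5*1024)) - 422415 = 1/(1 + (27 - 5120)) - 422415 = 1/(1 - 5093) - 422415 = 1/(-5092) - 422415 = -1/5092 - 422415 = -2150937181/5092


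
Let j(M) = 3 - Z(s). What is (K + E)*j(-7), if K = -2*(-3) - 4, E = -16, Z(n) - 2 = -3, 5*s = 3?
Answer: -56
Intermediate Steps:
s = ⅗ (s = (⅕)*3 = ⅗ ≈ 0.60000)
Z(n) = -1 (Z(n) = 2 - 3 = -1)
j(M) = 4 (j(M) = 3 - 1*(-1) = 3 + 1 = 4)
K = 2 (K = 6 - 4 = 2)
(K + E)*j(-7) = (2 - 16)*4 = -14*4 = -56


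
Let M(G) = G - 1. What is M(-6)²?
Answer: 49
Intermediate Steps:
M(G) = -1 + G
M(-6)² = (-1 - 6)² = (-7)² = 49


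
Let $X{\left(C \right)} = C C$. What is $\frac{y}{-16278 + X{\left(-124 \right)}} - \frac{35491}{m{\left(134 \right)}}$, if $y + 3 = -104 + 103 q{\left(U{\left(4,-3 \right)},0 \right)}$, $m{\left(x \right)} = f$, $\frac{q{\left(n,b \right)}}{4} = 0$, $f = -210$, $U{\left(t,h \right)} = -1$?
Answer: $\frac{8008838}{47355} \approx 169.12$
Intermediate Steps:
$X{\left(C \right)} = C^{2}$
$q{\left(n,b \right)} = 0$ ($q{\left(n,b \right)} = 4 \cdot 0 = 0$)
$m{\left(x \right)} = -210$
$y = -107$ ($y = -3 + \left(-104 + 103 \cdot 0\right) = -3 + \left(-104 + 0\right) = -3 - 104 = -107$)
$\frac{y}{-16278 + X{\left(-124 \right)}} - \frac{35491}{m{\left(134 \right)}} = - \frac{107}{-16278 + \left(-124\right)^{2}} - \frac{35491}{-210} = - \frac{107}{-16278 + 15376} - - \frac{35491}{210} = - \frac{107}{-902} + \frac{35491}{210} = \left(-107\right) \left(- \frac{1}{902}\right) + \frac{35491}{210} = \frac{107}{902} + \frac{35491}{210} = \frac{8008838}{47355}$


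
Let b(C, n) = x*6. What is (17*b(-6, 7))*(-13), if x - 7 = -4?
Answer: -3978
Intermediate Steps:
x = 3 (x = 7 - 4 = 3)
b(C, n) = 18 (b(C, n) = 3*6 = 18)
(17*b(-6, 7))*(-13) = (17*18)*(-13) = 306*(-13) = -3978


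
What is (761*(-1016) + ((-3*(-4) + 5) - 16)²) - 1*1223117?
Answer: -1996292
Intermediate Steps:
(761*(-1016) + ((-3*(-4) + 5) - 16)²) - 1*1223117 = (-773176 + ((12 + 5) - 16)²) - 1223117 = (-773176 + (17 - 16)²) - 1223117 = (-773176 + 1²) - 1223117 = (-773176 + 1) - 1223117 = -773175 - 1223117 = -1996292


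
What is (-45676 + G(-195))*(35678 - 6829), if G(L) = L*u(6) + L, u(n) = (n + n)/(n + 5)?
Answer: -14624163929/11 ≈ -1.3295e+9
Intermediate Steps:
u(n) = 2*n/(5 + n) (u(n) = (2*n)/(5 + n) = 2*n/(5 + n))
G(L) = 23*L/11 (G(L) = L*(2*6/(5 + 6)) + L = L*(2*6/11) + L = L*(2*6*(1/11)) + L = L*(12/11) + L = 12*L/11 + L = 23*L/11)
(-45676 + G(-195))*(35678 - 6829) = (-45676 + (23/11)*(-195))*(35678 - 6829) = (-45676 - 4485/11)*28849 = -506921/11*28849 = -14624163929/11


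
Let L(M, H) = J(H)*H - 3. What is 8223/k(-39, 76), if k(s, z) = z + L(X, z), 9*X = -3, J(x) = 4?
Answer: 8223/377 ≈ 21.812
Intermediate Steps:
X = -⅓ (X = (⅑)*(-3) = -⅓ ≈ -0.33333)
L(M, H) = -3 + 4*H (L(M, H) = 4*H - 3 = -3 + 4*H)
k(s, z) = -3 + 5*z (k(s, z) = z + (-3 + 4*z) = -3 + 5*z)
8223/k(-39, 76) = 8223/(-3 + 5*76) = 8223/(-3 + 380) = 8223/377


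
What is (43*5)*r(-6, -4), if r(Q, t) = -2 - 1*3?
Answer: -1075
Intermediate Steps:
r(Q, t) = -5 (r(Q, t) = -2 - 3 = -5)
(43*5)*r(-6, -4) = (43*5)*(-5) = 215*(-5) = -1075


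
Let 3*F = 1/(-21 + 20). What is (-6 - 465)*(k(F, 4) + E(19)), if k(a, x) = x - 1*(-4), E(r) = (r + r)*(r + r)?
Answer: -683892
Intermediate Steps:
E(r) = 4*r² (E(r) = (2*r)*(2*r) = 4*r²)
F = -⅓ (F = 1/(3*(-21 + 20)) = (⅓)/(-1) = (⅓)*(-1) = -⅓ ≈ -0.33333)
k(a, x) = 4 + x (k(a, x) = x + 4 = 4 + x)
(-6 - 465)*(k(F, 4) + E(19)) = (-6 - 465)*((4 + 4) + 4*19²) = -471*(8 + 4*361) = -471*(8 + 1444) = -471*1452 = -683892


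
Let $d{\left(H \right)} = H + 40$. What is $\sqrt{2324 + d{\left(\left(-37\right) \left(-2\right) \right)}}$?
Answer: $\sqrt{2438} \approx 49.376$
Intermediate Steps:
$d{\left(H \right)} = 40 + H$
$\sqrt{2324 + d{\left(\left(-37\right) \left(-2\right) \right)}} = \sqrt{2324 + \left(40 - -74\right)} = \sqrt{2324 + \left(40 + 74\right)} = \sqrt{2324 + 114} = \sqrt{2438}$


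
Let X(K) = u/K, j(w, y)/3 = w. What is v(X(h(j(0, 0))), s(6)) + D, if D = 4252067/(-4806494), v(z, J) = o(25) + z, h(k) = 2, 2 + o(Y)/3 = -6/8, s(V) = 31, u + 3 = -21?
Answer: -203167141/9612988 ≈ -21.135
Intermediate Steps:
u = -24 (u = -3 - 21 = -24)
j(w, y) = 3*w
o(Y) = -33/4 (o(Y) = -6 + 3*(-6/8) = -6 + 3*(-6*⅛) = -6 + 3*(-¾) = -6 - 9/4 = -33/4)
X(K) = -24/K
v(z, J) = -33/4 + z
D = -4252067/4806494 (D = 4252067*(-1/4806494) = -4252067/4806494 ≈ -0.88465)
v(X(h(j(0, 0))), s(6)) + D = (-33/4 - 24/2) - 4252067/4806494 = (-33/4 - 24*½) - 4252067/4806494 = (-33/4 - 12) - 4252067/4806494 = -81/4 - 4252067/4806494 = -203167141/9612988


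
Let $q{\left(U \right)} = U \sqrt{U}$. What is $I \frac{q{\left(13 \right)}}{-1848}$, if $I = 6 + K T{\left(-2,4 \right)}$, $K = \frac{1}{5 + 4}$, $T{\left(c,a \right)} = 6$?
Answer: $- \frac{65 \sqrt{13}}{1386} \approx -0.16909$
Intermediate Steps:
$K = \frac{1}{9} \approx 0.11111$
$q{\left(U \right)} = U^{\frac{3}{2}}$
$I = \frac{20}{3}$ ($I = 6 + \frac{1}{9} \cdot 6 = 6 + \frac{2}{3} = \frac{20}{3} \approx 6.6667$)
$I \frac{q{\left(13 \right)}}{-1848} = \frac{20 \frac{13^{\frac{3}{2}}}{-1848}}{3} = \frac{20 \cdot 13 \sqrt{13} \left(- \frac{1}{1848}\right)}{3} = \frac{20 \left(- \frac{13 \sqrt{13}}{1848}\right)}{3} = - \frac{65 \sqrt{13}}{1386}$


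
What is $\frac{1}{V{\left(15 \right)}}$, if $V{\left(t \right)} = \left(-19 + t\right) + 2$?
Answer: $- \frac{1}{2} \approx -0.5$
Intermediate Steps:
$V{\left(t \right)} = -17 + t$
$\frac{1}{V{\left(15 \right)}} = \frac{1}{-17 + 15} = \frac{1}{-2} = - \frac{1}{2}$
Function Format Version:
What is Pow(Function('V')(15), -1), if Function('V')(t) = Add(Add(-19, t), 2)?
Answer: Rational(-1, 2) ≈ -0.50000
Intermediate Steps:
Function('V')(t) = Add(-17, t)
Pow(Function('V')(15), -1) = Pow(Add(-17, 15), -1) = Pow(-2, -1) = Rational(-1, 2)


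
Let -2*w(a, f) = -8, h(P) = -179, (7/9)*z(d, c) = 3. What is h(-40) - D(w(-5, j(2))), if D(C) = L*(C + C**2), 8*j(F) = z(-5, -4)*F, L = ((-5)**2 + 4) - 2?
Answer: -719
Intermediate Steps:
z(d, c) = 27/7 (z(d, c) = (9/7)*3 = 27/7)
L = 27 (L = (25 + 4) - 2 = 29 - 2 = 27)
j(F) = 27*F/56 (j(F) = (27*F/7)/8 = 27*F/56)
w(a, f) = 4 (w(a, f) = -1/2*(-8) = 4)
D(C) = 27*C + 27*C**2 (D(C) = 27*(C + C**2) = 27*C + 27*C**2)
h(-40) - D(w(-5, j(2))) = -179 - 27*4*(1 + 4) = -179 - 27*4*5 = -179 - 1*540 = -179 - 540 = -719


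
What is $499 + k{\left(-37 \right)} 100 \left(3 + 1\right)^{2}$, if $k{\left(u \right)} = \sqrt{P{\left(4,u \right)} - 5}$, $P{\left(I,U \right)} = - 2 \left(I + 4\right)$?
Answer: $499 + 1600 i \sqrt{21} \approx 499.0 + 7332.1 i$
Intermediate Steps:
$P{\left(I,U \right)} = -8 - 2 I$ ($P{\left(I,U \right)} = - 2 \left(4 + I\right) = -8 - 2 I$)
$k{\left(u \right)} = i \sqrt{21}$ ($k{\left(u \right)} = \sqrt{\left(-8 - 8\right) - 5} = \sqrt{-16 - 5} = \sqrt{-21} = i \sqrt{21}$)
$499 + k{\left(-37 \right)} 100 \left(3 + 1\right)^{2} = 499 + i \sqrt{21} \cdot 100 \left(3 + 1\right)^{2} = 499 + i \sqrt{21} \cdot 100 \cdot 4^{2} = 499 + i \sqrt{21} \cdot 100 \cdot 16 = 499 + i \sqrt{21} \cdot 1600 = 499 + 1600 i \sqrt{21}$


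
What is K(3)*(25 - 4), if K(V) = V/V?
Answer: 21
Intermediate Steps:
K(V) = 1
K(3)*(25 - 4) = 1*(25 - 4) = 1*21 = 21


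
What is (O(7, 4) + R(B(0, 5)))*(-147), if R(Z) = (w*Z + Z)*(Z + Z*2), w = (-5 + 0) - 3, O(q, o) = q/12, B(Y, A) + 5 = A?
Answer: -343/4 ≈ -85.750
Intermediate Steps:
B(Y, A) = -5 + A
O(q, o) = q/12 (O(q, o) = q*(1/12) = q/12)
w = -8 (w = -5 - 3 = -8)
R(Z) = -21*Z² (R(Z) = (-8*Z + Z)*(Z + Z*2) = (-7*Z)*(Z + 2*Z) = (-7*Z)*(3*Z) = -21*Z²)
(O(7, 4) + R(B(0, 5)))*(-147) = ((1/12)*7 - 21*(-5 + 5)²)*(-147) = (7/12 - 21*0²)*(-147) = (7/12 - 21*0)*(-147) = (7/12 + 0)*(-147) = (7/12)*(-147) = -343/4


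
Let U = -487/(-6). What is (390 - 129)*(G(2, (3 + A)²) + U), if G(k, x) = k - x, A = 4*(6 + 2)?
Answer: -596037/2 ≈ -2.9802e+5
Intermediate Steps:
A = 32 (A = 4*8 = 32)
U = 487/6 (U = -487*(-⅙) = 487/6 ≈ 81.167)
(390 - 129)*(G(2, (3 + A)²) + U) = (390 - 129)*((2 - (3 + 32)²) + 487/6) = 261*((2 - 1*35²) + 487/6) = 261*((2 - 1*1225) + 487/6) = 261*((2 - 1225) + 487/6) = 261*(-1223 + 487/6) = 261*(-6851/6) = -596037/2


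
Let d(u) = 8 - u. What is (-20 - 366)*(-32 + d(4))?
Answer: 10808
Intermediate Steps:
(-20 - 366)*(-32 + d(4)) = (-20 - 366)*(-32 + (8 - 1*4)) = -386*(-32 + (8 - 4)) = -386*(-32 + 4) = -386*(-28) = 10808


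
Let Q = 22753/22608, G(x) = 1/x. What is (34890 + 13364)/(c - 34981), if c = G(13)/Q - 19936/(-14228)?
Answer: -50769069558142/36802706617981 ≈ -1.3795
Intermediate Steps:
Q = 22753/22608 (Q = 22753*(1/22608) = 22753/22608 ≈ 1.0064)
c = 1554629032/1052121473 (c = 1/(13*(22753/22608)) - 19936/(-14228) = (1/13)*(22608/22753) - 19936*(-1/14228) = 22608/295789 + 4984/3557 = 1554629032/1052121473 ≈ 1.4776)
(34890 + 13364)/(c - 34981) = (34890 + 13364)/(1554629032/1052121473 - 34981) = 48254/(-36802706617981/1052121473) = 48254*(-1052121473/36802706617981) = -50769069558142/36802706617981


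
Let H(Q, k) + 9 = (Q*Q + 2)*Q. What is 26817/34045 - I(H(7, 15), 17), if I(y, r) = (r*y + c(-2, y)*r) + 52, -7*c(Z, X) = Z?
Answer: -1423233731/238315 ≈ -5972.1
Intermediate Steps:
H(Q, k) = -9 + Q*(2 + Q²) (H(Q, k) = -9 + (Q*Q + 2)*Q = -9 + (Q² + 2)*Q = -9 + (2 + Q²)*Q = -9 + Q*(2 + Q²))
c(Z, X) = -Z/7
I(y, r) = 52 + 2*r/7 + r*y (I(y, r) = (r*y + (-⅐*(-2))*r) + 52 = (r*y + 2*r/7) + 52 = (2*r/7 + r*y) + 52 = 52 + 2*r/7 + r*y)
26817/34045 - I(H(7, 15), 17) = 26817/34045 - (52 + (2/7)*17 + 17*(-9 + 7³ + 2*7)) = 26817*(1/34045) - (52 + 34/7 + 17*(-9 + 343 + 14)) = 26817/34045 - (52 + 34/7 + 17*348) = 26817/34045 - (52 + 34/7 + 5916) = 26817/34045 - 1*41810/7 = 26817/34045 - 41810/7 = -1423233731/238315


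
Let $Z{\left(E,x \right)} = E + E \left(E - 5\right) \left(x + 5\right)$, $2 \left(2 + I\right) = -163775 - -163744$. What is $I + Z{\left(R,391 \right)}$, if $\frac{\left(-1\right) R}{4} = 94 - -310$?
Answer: $\frac{2074669245}{2} \approx 1.0373 \cdot 10^{9}$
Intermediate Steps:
$I = - \frac{35}{2}$ ($I = -2 + \frac{-163775 - -163744}{2} = -2 + \frac{-163775 + 163744}{2} = -2 + \frac{1}{2} \left(-31\right) = -2 - \frac{31}{2} = - \frac{35}{2} \approx -17.5$)
$R = -1616$ ($R = - 4 \left(94 - -310\right) = - 4 \left(94 + 310\right) = \left(-4\right) 404 = -1616$)
$Z{\left(E,x \right)} = E + E \left(-5 + E\right) \left(5 + x\right)$
$I + Z{\left(R,391 \right)} = - \frac{35}{2} - 1616 \left(-24 - 1955 + 5 \left(-1616\right) - 631856\right) = - \frac{35}{2} - 1616 \left(-24 - 1955 - 8080 - 631856\right) = - \frac{35}{2} - -1037334640 = - \frac{35}{2} + 1037334640 = \frac{2074669245}{2}$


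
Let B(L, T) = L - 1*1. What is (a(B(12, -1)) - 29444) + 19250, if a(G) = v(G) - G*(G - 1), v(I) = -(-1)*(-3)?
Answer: -10307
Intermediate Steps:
B(L, T) = -1 + L (B(L, T) = L - 1 = -1 + L)
v(I) = -3 (v(I) = -1*3 = -3)
a(G) = -3 - G*(-1 + G) (a(G) = -3 - G*(G - 1) = -3 - G*(-1 + G))
(a(B(12, -1)) - 29444) + 19250 = ((-3 + (-1 + 12) - (-1 + 12)²) - 29444) + 19250 = ((-3 + 11 - 1*11²) - 29444) + 19250 = ((-3 + 11 - 1*121) - 29444) + 19250 = ((-3 + 11 - 121) - 29444) + 19250 = (-113 - 29444) + 19250 = -29557 + 19250 = -10307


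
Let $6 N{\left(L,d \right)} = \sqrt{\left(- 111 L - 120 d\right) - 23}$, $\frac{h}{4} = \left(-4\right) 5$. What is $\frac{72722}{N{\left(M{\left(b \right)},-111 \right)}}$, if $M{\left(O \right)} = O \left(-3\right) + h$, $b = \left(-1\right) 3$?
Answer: $\frac{218166 \sqrt{21178}}{10589} \approx 2998.3$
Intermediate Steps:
$h = -80$ ($h = 4 \left(\left(-4\right) 5\right) = 4 \left(-20\right) = -80$)
$b = -3$
$M{\left(O \right)} = -80 - 3 O$ ($M{\left(O \right)} = O \left(-3\right) - 80 = - 3 O - 80 = -80 - 3 O$)
$N{\left(L,d \right)} = \frac{\sqrt{-23 - 120 d - 111 L}}{6}$ ($N{\left(L,d \right)} = \frac{\sqrt{\left(- 111 L - 120 d\right) - 23}}{6} = \frac{\sqrt{\left(- 120 d - 111 L\right) - 23}}{6} = \frac{\sqrt{-23 - 120 d - 111 L}}{6}$)
$\frac{72722}{N{\left(M{\left(b \right)},-111 \right)}} = \frac{72722}{\frac{1}{6} \sqrt{-23 - -13320 - 111 \left(-80 - -9\right)}} = \frac{72722}{\frac{1}{6} \sqrt{-23 + 13320 - 111 \left(-80 + 9\right)}} = \frac{72722}{\frac{1}{6} \sqrt{-23 + 13320 - -7881}} = \frac{72722}{\frac{1}{6} \sqrt{-23 + 13320 + 7881}} = \frac{72722}{\frac{1}{6} \sqrt{21178}} = 72722 \frac{3 \sqrt{21178}}{10589} = \frac{218166 \sqrt{21178}}{10589}$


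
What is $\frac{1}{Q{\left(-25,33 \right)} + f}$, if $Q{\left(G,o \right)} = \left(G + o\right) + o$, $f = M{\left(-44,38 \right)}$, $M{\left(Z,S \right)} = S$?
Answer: $\frac{1}{79} \approx 0.012658$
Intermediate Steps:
$f = 38$
$Q{\left(G,o \right)} = G + 2 o$
$\frac{1}{Q{\left(-25,33 \right)} + f} = \frac{1}{\left(-25 + 2 \cdot 33\right) + 38} = \frac{1}{\left(-25 + 66\right) + 38} = \frac{1}{41 + 38} = \frac{1}{79}$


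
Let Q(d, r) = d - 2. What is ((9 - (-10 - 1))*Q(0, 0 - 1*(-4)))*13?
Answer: -520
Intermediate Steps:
Q(d, r) = -2 + d
((9 - (-10 - 1))*Q(0, 0 - 1*(-4)))*13 = ((9 - (-10 - 1))*(-2 + 0))*13 = ((9 - 1*(-11))*(-2))*13 = ((9 + 11)*(-2))*13 = (20*(-2))*13 = -40*13 = -520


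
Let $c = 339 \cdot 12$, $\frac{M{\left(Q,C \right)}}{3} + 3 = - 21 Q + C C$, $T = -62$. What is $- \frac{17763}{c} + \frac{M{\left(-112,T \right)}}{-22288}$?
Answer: $- \frac{39290093}{7555632} \approx -5.2001$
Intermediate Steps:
$M{\left(Q,C \right)} = -9 - 63 Q + 3 C^{2}$ ($M{\left(Q,C \right)} = -9 + 3 \left(- 21 Q + C C\right) = -9 + 3 \left(- 21 Q + C^{2}\right) = -9 + 3 \left(C^{2} - 21 Q\right) = -9 + \left(- 63 Q + 3 C^{2}\right) = -9 - 63 Q + 3 C^{2}$)
$c = 4068$
$- \frac{17763}{c} + \frac{M{\left(-112,T \right)}}{-22288} = - \frac{17763}{4068} + \frac{-9 - -7056 + 3 \left(-62\right)^{2}}{-22288} = \left(-17763\right) \frac{1}{4068} + \left(-9 + 7056 + 3 \cdot 3844\right) \left(- \frac{1}{22288}\right) = - \frac{5921}{1356} + \left(-9 + 7056 + 11532\right) \left(- \frac{1}{22288}\right) = - \frac{5921}{1356} + 18579 \left(- \frac{1}{22288}\right) = - \frac{5921}{1356} - \frac{18579}{22288} = - \frac{39290093}{7555632}$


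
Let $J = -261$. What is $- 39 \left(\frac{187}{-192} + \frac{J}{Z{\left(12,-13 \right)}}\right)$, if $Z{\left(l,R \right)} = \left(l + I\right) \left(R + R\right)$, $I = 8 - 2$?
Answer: $\frac{1039}{64} \approx 16.234$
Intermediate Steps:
$I = 6$ ($I = 8 - 2 = 6$)
$Z{\left(l,R \right)} = 2 R \left(6 + l\right)$ ($Z{\left(l,R \right)} = \left(l + 6\right) \left(R + R\right) = \left(6 + l\right) 2 R = 2 R \left(6 + l\right)$)
$- 39 \left(\frac{187}{-192} + \frac{J}{Z{\left(12,-13 \right)}}\right) = - 39 \left(\frac{187}{-192} - \frac{261}{2 \left(-13\right) \left(6 + 12\right)}\right) = - 39 \left(187 \left(- \frac{1}{192}\right) - \frac{261}{2 \left(-13\right) 18}\right) = - 39 \left(- \frac{187}{192} - \frac{261}{-468}\right) = - 39 \left(- \frac{187}{192} - - \frac{29}{52}\right) = - 39 \left(- \frac{187}{192} + \frac{29}{52}\right) = \left(-39\right) \left(- \frac{1039}{2496}\right) = \frac{1039}{64}$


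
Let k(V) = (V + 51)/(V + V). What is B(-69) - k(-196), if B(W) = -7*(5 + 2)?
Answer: -19353/392 ≈ -49.370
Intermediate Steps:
k(V) = (51 + V)/(2*V) (k(V) = (51 + V)/((2*V)) = (51 + V)*(1/(2*V)) = (51 + V)/(2*V))
B(W) = -49 (B(W) = -7*7 = -49)
B(-69) - k(-196) = -49 - (51 - 196)/(2*(-196)) = -49 - (-1)*(-145)/(2*196) = -49 - 1*145/392 = -49 - 145/392 = -19353/392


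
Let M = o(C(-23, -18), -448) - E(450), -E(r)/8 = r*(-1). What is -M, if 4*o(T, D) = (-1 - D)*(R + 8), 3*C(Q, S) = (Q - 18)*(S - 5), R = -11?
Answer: 15741/4 ≈ 3935.3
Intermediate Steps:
E(r) = 8*r (E(r) = -8*r*(-1) = -(-8)*r = 8*r)
C(Q, S) = (-18 + Q)*(-5 + S)/3 (C(Q, S) = ((Q - 18)*(S - 5))/3 = ((-18 + Q)*(-5 + S))/3 = (-18 + Q)*(-5 + S)/3)
o(T, D) = 3/4 + 3*D/4 (o(T, D) = ((-1 - D)*(-11 + 8))/4 = ((-1 - D)*(-3))/4 = (3 + 3*D)/4 = 3/4 + 3*D/4)
M = -15741/4 (M = (3/4 + (3/4)*(-448)) - 8*450 = (3/4 - 336) - 1*3600 = -1341/4 - 3600 = -15741/4 ≈ -3935.3)
-M = -1*(-15741/4) = 15741/4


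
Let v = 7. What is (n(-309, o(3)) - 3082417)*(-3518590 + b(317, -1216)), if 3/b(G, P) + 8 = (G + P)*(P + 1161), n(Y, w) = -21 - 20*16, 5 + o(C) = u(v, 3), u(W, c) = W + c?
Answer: 59582359360383874/5493 ≈ 1.0847e+13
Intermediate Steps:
o(C) = 5 (o(C) = -5 + (7 + 3) = -5 + 10 = 5)
n(Y, w) = -341 (n(Y, w) = -21 - 320 = -341)
b(G, P) = 3/(-8 + (1161 + P)*(G + P)) (b(G, P) = 3/(-8 + (G + P)*(P + 1161)) = 3/(-8 + (G + P)*(1161 + P)) = 3/(-8 + (1161 + P)*(G + P)))
(n(-309, o(3)) - 3082417)*(-3518590 + b(317, -1216)) = (-341 - 3082417)*(-3518590 + 3/(-8 + (-1216)² + 1161*317 + 1161*(-1216) + 317*(-1216))) = -3082758*(-3518590 + 3/(-8 + 1478656 + 368037 - 1411776 - 385472)) = -3082758*(-3518590 + 3/49437) = -3082758*(-3518590 + 3*(1/49437)) = -3082758*(-3518590 + 1/16479) = -3082758*(-57982844609/16479) = 59582359360383874/5493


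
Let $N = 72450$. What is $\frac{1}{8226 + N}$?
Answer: $\frac{1}{80676} \approx 1.2395 \cdot 10^{-5}$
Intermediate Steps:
$\frac{1}{8226 + N} = \frac{1}{8226 + 72450} = \frac{1}{80676}$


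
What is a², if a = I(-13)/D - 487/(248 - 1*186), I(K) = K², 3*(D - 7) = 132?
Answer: 206180881/9998244 ≈ 20.622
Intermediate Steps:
D = 51 (D = 7 + (⅓)*132 = 7 + 44 = 51)
a = -14359/3162 (a = (-13)²/51 - 487/(248 - 1*186) = 169*(1/51) - 487/(248 - 186) = 169/51 - 487/62 = -14359/3162 ≈ -4.5411)
a² = (-14359/3162)² = 206180881/9998244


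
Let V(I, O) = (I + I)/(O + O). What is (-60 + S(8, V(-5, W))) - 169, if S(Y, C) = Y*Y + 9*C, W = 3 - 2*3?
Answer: -150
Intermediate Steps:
W = -3 (W = 3 - 6 = -3)
V(I, O) = I/O (V(I, O) = (2*I)/((2*O)) = (2*I)*(1/(2*O)) = I/O)
S(Y, C) = Y² + 9*C
(-60 + S(8, V(-5, W))) - 169 = (-60 + (8² + 9*(-5/(-3)))) - 169 = (-60 + (64 + 9*(-5*(-⅓)))) - 169 = (-60 + (64 + 9*(5/3))) - 169 = (-60 + (64 + 15)) - 169 = (-60 + 79) - 169 = 19 - 169 = -150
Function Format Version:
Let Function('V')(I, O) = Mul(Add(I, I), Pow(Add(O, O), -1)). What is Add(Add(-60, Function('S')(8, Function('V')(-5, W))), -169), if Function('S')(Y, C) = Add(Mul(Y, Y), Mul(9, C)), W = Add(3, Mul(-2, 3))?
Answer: -150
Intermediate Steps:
W = -3 (W = Add(3, -6) = -3)
Function('V')(I, O) = Mul(I, Pow(O, -1)) (Function('V')(I, O) = Mul(Mul(2, I), Pow(Mul(2, O), -1)) = Mul(Mul(2, I), Mul(Rational(1, 2), Pow(O, -1))) = Mul(I, Pow(O, -1)))
Function('S')(Y, C) = Add(Pow(Y, 2), Mul(9, C))
Add(Add(-60, Function('S')(8, Function('V')(-5, W))), -169) = Add(Add(-60, Add(Pow(8, 2), Mul(9, Mul(-5, Pow(-3, -1))))), -169) = Add(Add(-60, Add(64, Mul(9, Mul(-5, Rational(-1, 3))))), -169) = Add(Add(-60, Add(64, Mul(9, Rational(5, 3)))), -169) = Add(Add(-60, Add(64, 15)), -169) = Add(Add(-60, 79), -169) = Add(19, -169) = -150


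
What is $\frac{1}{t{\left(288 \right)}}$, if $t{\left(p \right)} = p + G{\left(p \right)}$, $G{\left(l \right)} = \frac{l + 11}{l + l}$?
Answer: $\frac{576}{166187} \approx 0.003466$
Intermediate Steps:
$G{\left(l \right)} = \frac{11 + l}{2 l}$
$t{\left(p \right)} = p + \frac{11 + p}{2 p}$
$\frac{1}{t{\left(288 \right)}} = \frac{1}{\frac{1}{2} + 288 + \frac{11}{2 \cdot 288}} = \frac{1}{\frac{1}{2} + 288 + \frac{11}{2} \cdot \frac{1}{288}} = \frac{1}{\frac{1}{2} + 288 + \frac{11}{576}} = \frac{1}{\frac{166187}{576}} = \frac{576}{166187}$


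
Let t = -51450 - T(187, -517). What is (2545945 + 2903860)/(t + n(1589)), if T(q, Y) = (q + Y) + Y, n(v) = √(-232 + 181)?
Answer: -55155296483/512132732 - 1089961*I*√51/512132732 ≈ -107.7 - 0.015199*I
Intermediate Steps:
n(v) = I*√51 (n(v) = √(-51) = I*√51)
T(q, Y) = q + 2*Y (T(q, Y) = (Y + q) + Y = q + 2*Y)
t = -50603 (t = -51450 - (187 + 2*(-517)) = -51450 - (187 - 1034) = -51450 - 1*(-847) = -51450 + 847 = -50603)
(2545945 + 2903860)/(t + n(1589)) = (2545945 + 2903860)/(-50603 + I*√51) = 5449805/(-50603 + I*√51)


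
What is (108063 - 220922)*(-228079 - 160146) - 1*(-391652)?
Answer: 43815076927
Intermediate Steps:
(108063 - 220922)*(-228079 - 160146) - 1*(-391652) = -112859*(-388225) + 391652 = 43814685275 + 391652 = 43815076927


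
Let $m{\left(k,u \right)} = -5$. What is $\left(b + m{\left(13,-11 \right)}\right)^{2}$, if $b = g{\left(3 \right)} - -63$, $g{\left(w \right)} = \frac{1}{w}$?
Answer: $\frac{30625}{9} \approx 3402.8$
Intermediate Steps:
$b = \frac{190}{3}$ ($b = \frac{1}{3} - -63 = \frac{1}{3} + 63 = \frac{190}{3} \approx 63.333$)
$\left(b + m{\left(13,-11 \right)}\right)^{2} = \left(\frac{190}{3} - 5\right)^{2} = \left(\frac{175}{3}\right)^{2} = \frac{30625}{9}$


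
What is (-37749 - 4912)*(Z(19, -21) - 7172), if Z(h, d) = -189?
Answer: 314027621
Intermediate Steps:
(-37749 - 4912)*(Z(19, -21) - 7172) = (-37749 - 4912)*(-189 - 7172) = -42661*(-7361) = 314027621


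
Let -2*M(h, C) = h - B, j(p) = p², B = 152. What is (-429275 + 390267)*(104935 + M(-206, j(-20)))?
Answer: -4100286912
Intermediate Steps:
M(h, C) = 76 - h/2 (M(h, C) = -(h - 1*152)/2 = -(h - 152)/2 = -(-152 + h)/2 = 76 - h/2)
(-429275 + 390267)*(104935 + M(-206, j(-20))) = (-429275 + 390267)*(104935 + (76 - ½*(-206))) = -39008*(104935 + (76 + 103)) = -39008*(104935 + 179) = -39008*105114 = -4100286912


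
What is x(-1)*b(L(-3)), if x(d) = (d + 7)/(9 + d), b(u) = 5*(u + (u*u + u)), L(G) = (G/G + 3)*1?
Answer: 90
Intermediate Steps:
L(G) = 4 (L(G) = (1 + 3)*1 = 4*1 = 4)
b(u) = 5*u² + 10*u (b(u) = 5*(u + (u² + u)) = 5*(u + (u + u²)) = 5*(u² + 2*u) = 5*u² + 10*u)
x(d) = (7 + d)/(9 + d)
x(-1)*b(L(-3)) = ((7 - 1)/(9 - 1))*(5*4*(2 + 4)) = (6/8)*(5*4*6) = ((⅛)*6)*120 = (¾)*120 = 90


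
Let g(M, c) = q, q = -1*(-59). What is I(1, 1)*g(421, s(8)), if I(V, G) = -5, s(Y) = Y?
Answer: -295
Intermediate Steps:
q = 59
g(M, c) = 59
I(1, 1)*g(421, s(8)) = -5*59 = -295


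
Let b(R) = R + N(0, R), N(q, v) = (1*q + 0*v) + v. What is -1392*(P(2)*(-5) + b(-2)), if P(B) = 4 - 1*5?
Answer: -1392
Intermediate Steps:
P(B) = -1 (P(B) = 4 - 5 = -1)
N(q, v) = q + v (N(q, v) = (q + 0) + v = q + v)
b(R) = 2*R (b(R) = R + (0 + R) = R + R = 2*R)
-1392*(P(2)*(-5) + b(-2)) = -1392*(-1*(-5) + 2*(-2)) = -1392*(5 - 4) = -1392*1 = -1392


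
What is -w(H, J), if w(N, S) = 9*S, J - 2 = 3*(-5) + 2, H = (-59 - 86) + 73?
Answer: 99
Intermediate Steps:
H = -72 (H = -145 + 73 = -72)
J = -11 (J = 2 + (3*(-5) + 2) = 2 + (-15 + 2) = 2 - 13 = -11)
-w(H, J) = -9*(-11) = -1*(-99) = 99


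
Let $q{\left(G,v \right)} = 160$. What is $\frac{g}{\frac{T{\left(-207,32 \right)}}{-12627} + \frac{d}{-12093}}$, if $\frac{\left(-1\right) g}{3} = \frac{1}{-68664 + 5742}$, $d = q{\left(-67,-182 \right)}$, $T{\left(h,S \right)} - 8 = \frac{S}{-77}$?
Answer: $- \frac{3919256649}{1136979230416} \approx -0.0034471$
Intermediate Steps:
$T{\left(h,S \right)} = 8 - \frac{S}{77}$ ($T{\left(h,S \right)} = 8 + \frac{S}{-77} = 8 + S \left(- \frac{1}{77}\right) = 8 - \frac{S}{77}$)
$d = 160$
$g = \frac{1}{20974}$ ($g = - \frac{3}{-68664 + 5742} = - \frac{3}{-62922} = \left(-3\right) \left(- \frac{1}{62922}\right) = \frac{1}{20974} \approx 4.7678 \cdot 10^{-5}$)
$\frac{g}{\frac{T{\left(-207,32 \right)}}{-12627} + \frac{d}{-12093}} = \frac{1}{20974 \left(\frac{8 - \frac{32}{77}}{-12627} + \frac{160}{-12093}\right)} = \frac{1}{20974 \left(\left(8 - \frac{32}{77}\right) \left(- \frac{1}{12627}\right) + 160 \left(- \frac{1}{12093}\right)\right)} = \frac{1}{20974 \left(\frac{584}{77} \left(- \frac{1}{12627}\right) - \frac{160}{12093}\right)} = \frac{1}{20974 \left(- \frac{584}{972279} - \frac{160}{12093}\right)} = \frac{1}{20974 \left(- \frac{54208984}{3919256649}\right)} = \frac{1}{20974} \left(- \frac{3919256649}{54208984}\right) = - \frac{3919256649}{1136979230416}$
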